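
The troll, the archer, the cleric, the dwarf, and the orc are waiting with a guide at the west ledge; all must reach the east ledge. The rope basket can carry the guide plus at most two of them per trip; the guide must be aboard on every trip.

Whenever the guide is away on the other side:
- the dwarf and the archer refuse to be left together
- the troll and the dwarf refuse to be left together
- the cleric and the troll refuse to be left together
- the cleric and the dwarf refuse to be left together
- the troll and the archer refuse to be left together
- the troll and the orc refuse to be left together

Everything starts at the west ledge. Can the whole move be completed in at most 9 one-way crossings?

Yes

Yes — this plan uses 7 crossings (≤ 9):
1. Guide goes to the east ledge with the dwarf and the troll.
2. Guide goes back to the west ledge with the troll.
3. Guide goes to the east ledge with the orc and the troll.
4. Guide goes back to the west ledge with the troll.
5. Guide goes to the east ledge with the archer and the cleric.
6. Guide goes back to the west ledge with the dwarf.
7. Guide goes to the east ledge with the dwarf and the troll.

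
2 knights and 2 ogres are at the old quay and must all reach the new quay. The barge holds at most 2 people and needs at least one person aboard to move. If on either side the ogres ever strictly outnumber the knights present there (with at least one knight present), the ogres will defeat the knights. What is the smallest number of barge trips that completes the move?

5

Counting alone: each trip to the new quay takes at most 2 across and each return brings at least 1 back, so after t trips out (and t−1 returns) at most 2t − (t−1) of the 4 are across; that first reaches 4 at t = 3, so at least 5 crossings are needed.
The plan below uses exactly 5 crossings, so it is optimal:
1. 2 ogres → the new quay.  (the old quay: 2K 0O; the new quay: 0K 2O)
2. 1 ogre ← the old quay.  (the old quay: 2K 1O; the new quay: 0K 1O)
3. 2 knights → the new quay.  (the old quay: 0K 1O; the new quay: 2K 1O)
4. 1 ogre ← the old quay.  (the old quay: 0K 2O; the new quay: 2K 0O)
5. 2 ogres → the new quay.  (the old quay: 0K 0O; the new quay: 2K 2O)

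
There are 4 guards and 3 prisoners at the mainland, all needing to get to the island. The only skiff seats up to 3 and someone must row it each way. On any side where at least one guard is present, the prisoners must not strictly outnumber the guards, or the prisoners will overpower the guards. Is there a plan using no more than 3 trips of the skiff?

Counting alone: each trip to the island takes at most 3 across and each return brings at least 1 back, so after t trips out (and t−1 returns) at most 3t − (t−1) of the 7 are across; that first reaches 7 at t = 3, so at least 5 crossings are needed.
Since 3 < 5, 3 crossings cannot be enough. (The shortest complete plan in fact takes 5:)
1. 3 prisoners → the island.  (the mainland: 4G 0P; the island: 0G 3P)
2. 1 prisoner ← the mainland.  (the mainland: 4G 1P; the island: 0G 2P)
3. 3 guards → the island.  (the mainland: 1G 1P; the island: 3G 2P)
4. 1 guard ← the mainland.  (the mainland: 2G 1P; the island: 2G 2P)
5. 2 guards and 1 prisoner → the island.  (the mainland: 0G 0P; the island: 4G 3P)

No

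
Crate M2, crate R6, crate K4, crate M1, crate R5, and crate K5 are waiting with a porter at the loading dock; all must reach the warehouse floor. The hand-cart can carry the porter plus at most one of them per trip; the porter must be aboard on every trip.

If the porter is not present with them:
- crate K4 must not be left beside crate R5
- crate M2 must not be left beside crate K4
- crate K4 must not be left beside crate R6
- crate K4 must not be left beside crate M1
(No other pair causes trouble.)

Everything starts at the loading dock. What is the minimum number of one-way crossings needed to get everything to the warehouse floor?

impossible

Following every safe sequence of crossings from the start, the most of the 6 that can be at the warehouse floor as the hand-cart arrives there on crossings 1, 3, 5 is 1, 2, 3 respectively; the best ever achieved is 3 of 6.
From crossing 7 on, no configuration arises that was not already reachable earlier: only 22 distinct safe configurations (who is on which side, and where the hand-cart is) can ever be reached, none of them has everyone across, and every continuation just revisits them. So no valid plan exists.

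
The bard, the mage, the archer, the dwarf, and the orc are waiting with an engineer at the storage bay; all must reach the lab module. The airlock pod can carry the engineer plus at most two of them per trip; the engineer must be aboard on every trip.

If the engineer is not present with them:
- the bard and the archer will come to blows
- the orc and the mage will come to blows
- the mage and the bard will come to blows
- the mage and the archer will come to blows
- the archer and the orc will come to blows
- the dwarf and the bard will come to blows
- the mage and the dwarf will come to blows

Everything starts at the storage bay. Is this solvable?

No

Whatever the first load, the items left behind include a forbidden pair without the engineer. No opening move is safe, so no plan exists.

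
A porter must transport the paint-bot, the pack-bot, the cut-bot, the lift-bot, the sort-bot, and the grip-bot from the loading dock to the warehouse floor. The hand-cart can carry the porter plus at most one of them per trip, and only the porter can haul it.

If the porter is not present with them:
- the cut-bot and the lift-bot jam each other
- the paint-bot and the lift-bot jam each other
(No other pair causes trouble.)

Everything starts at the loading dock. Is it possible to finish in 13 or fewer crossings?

Yes

Yes — this plan uses 13 crossings (≤ 13):
1. Porter goes to the warehouse floor with the lift-bot.  [the loading dock: the cut-bot, the grip-bot, the pack-bot, the paint-bot, the sort-bot | the warehouse floor: the lift-bot]
2. Porter goes back to the loading dock alone.  [the loading dock: the cut-bot, the grip-bot, the pack-bot, the paint-bot, the sort-bot | the warehouse floor: the lift-bot]
3. Porter goes to the warehouse floor with the paint-bot.  [the loading dock: the cut-bot, the grip-bot, the pack-bot, the sort-bot | the warehouse floor: the lift-bot, the paint-bot]
4. Porter goes back to the loading dock with the lift-bot.  [the loading dock: the cut-bot, the grip-bot, the lift-bot, the pack-bot, the sort-bot | the warehouse floor: the paint-bot]
5. Porter goes to the warehouse floor with the cut-bot.  [the loading dock: the grip-bot, the lift-bot, the pack-bot, the sort-bot | the warehouse floor: the cut-bot, the paint-bot]
6. Porter goes back to the loading dock alone.  [the loading dock: the grip-bot, the lift-bot, the pack-bot, the sort-bot | the warehouse floor: the cut-bot, the paint-bot]
7. Porter goes to the warehouse floor with the pack-bot.  [the loading dock: the grip-bot, the lift-bot, the sort-bot | the warehouse floor: the cut-bot, the pack-bot, the paint-bot]
8. Porter goes back to the loading dock alone.  [the loading dock: the grip-bot, the lift-bot, the sort-bot | the warehouse floor: the cut-bot, the pack-bot, the paint-bot]
9. Porter goes to the warehouse floor with the sort-bot.  [the loading dock: the grip-bot, the lift-bot | the warehouse floor: the cut-bot, the pack-bot, the paint-bot, the sort-bot]
10. Porter goes back to the loading dock alone.  [the loading dock: the grip-bot, the lift-bot | the warehouse floor: the cut-bot, the pack-bot, the paint-bot, the sort-bot]
11. Porter goes to the warehouse floor with the grip-bot.  [the loading dock: the lift-bot | the warehouse floor: the cut-bot, the grip-bot, the pack-bot, the paint-bot, the sort-bot]
12. Porter goes back to the loading dock alone.  [the loading dock: the lift-bot | the warehouse floor: the cut-bot, the grip-bot, the pack-bot, the paint-bot, the sort-bot]
13. Porter goes to the warehouse floor with the lift-bot.  [the loading dock: — | the warehouse floor: the cut-bot, the grip-bot, the lift-bot, the pack-bot, the paint-bot, the sort-bot]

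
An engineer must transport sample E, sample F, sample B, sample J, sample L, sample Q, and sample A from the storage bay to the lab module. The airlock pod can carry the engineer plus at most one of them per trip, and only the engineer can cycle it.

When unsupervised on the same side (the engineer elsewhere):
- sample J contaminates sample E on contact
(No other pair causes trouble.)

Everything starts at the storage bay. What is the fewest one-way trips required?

13

Counting alone: the engineer can take at most 1 across per trip to the lab module, so moving all 7 needs at least 7 loaded trips out, with a return between consecutive ones — at least 13 crossings.
The plan below uses exactly 13 crossings, so it is optimal:
1. Engineer goes to the lab module with sample E.
2. Engineer goes back to the storage bay alone.
3. Engineer goes to the lab module with sample F.
4. Engineer goes back to the storage bay alone.
5. Engineer goes to the lab module with sample B.
6. Engineer goes back to the storage bay alone.
7. Engineer goes to the lab module with sample L.
8. Engineer goes back to the storage bay alone.
9. Engineer goes to the lab module with sample Q.
10. Engineer goes back to the storage bay alone.
11. Engineer goes to the lab module with sample A.
12. Engineer goes back to the storage bay alone.
13. Engineer goes to the lab module with sample J.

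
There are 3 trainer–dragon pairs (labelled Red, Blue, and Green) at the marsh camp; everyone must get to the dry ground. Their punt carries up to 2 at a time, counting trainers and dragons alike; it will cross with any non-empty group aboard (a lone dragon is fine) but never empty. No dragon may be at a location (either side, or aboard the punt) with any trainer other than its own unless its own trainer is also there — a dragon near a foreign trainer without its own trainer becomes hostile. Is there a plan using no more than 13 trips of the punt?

Yes

Yes — this plan uses 11 crossings (≤ 13):
1. dragon Red and trainer Red cross → the dry ground.
2. trainer Red crosses ← the marsh camp.
3. dragon Blue and dragon Green cross → the dry ground.
4. dragon Red crosses ← the marsh camp.
5. trainer Blue and trainer Green cross → the dry ground.
6. dragon Blue and trainer Blue cross ← the marsh camp.
7. trainer Blue and trainer Red cross → the dry ground.
8. dragon Green crosses ← the marsh camp.
9. dragon Blue and dragon Red cross → the dry ground.
10. trainer Green crosses ← the marsh camp.
11. dragon Green and trainer Green cross → the dry ground.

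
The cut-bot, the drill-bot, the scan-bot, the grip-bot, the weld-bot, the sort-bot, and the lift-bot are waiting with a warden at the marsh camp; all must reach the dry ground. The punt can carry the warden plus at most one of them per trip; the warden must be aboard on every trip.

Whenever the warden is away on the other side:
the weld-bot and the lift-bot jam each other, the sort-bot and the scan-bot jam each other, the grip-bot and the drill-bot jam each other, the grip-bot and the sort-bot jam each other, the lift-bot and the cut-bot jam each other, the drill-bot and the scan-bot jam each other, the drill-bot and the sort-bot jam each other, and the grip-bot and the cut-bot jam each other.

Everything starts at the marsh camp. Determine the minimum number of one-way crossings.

Whatever the first load, the items left behind include a forbidden pair without the warden. No opening move is safe, so no plan exists.

impossible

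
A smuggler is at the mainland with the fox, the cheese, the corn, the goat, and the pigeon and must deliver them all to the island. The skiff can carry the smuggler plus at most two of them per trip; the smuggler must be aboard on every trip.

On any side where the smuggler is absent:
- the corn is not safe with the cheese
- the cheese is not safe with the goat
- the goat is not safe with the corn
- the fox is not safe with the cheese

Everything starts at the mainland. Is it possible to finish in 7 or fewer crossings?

Yes — this plan uses 7 crossings (≤ 7):
1. Smuggler goes to the island with the cheese and the corn.  [the mainland: the fox, the goat, the pigeon | the island: the cheese, the corn]
2. Smuggler goes back to the mainland with the cheese.  [the mainland: the cheese, the fox, the goat, the pigeon | the island: the corn]
3. Smuggler goes to the island with the cheese and the fox.  [the mainland: the goat, the pigeon | the island: the cheese, the corn, the fox]
4. Smuggler goes back to the mainland with the cheese.  [the mainland: the cheese, the goat, the pigeon | the island: the corn, the fox]
5. Smuggler goes to the island with the cheese and the pigeon.  [the mainland: the goat | the island: the cheese, the corn, the fox, the pigeon]
6. Smuggler goes back to the mainland with the cheese.  [the mainland: the cheese, the goat | the island: the corn, the fox, the pigeon]
7. Smuggler goes to the island with the cheese and the goat.  [the mainland: — | the island: the cheese, the corn, the fox, the goat, the pigeon]

Yes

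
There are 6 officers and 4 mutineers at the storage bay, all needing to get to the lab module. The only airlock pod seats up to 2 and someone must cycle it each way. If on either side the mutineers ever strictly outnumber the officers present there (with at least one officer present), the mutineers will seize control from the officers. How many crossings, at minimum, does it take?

17

Counting alone: each trip to the lab module takes at most 2 across and each return brings at least 1 back, so after t trips out (and t−1 returns) at most 2t − (t−1) of the 10 are across; that first reaches 10 at t = 9, so at least 17 crossings are needed.
The plan below uses exactly 17 crossings, so it is optimal:
1. 2 mutineers → the lab module.  (the storage bay: 6O 2M; the lab module: 0O 2M)
2. 1 mutineer ← the storage bay.  (the storage bay: 6O 3M; the lab module: 0O 1M)
3. 2 mutineers → the lab module.  (the storage bay: 6O 1M; the lab module: 0O 3M)
4. 1 mutineer ← the storage bay.  (the storage bay: 6O 2M; the lab module: 0O 2M)
5. 2 officers → the lab module.  (the storage bay: 4O 2M; the lab module: 2O 2M)
6. 1 mutineer ← the storage bay.  (the storage bay: 4O 3M; the lab module: 2O 1M)
7. 1 officer and 1 mutineer → the lab module.  (the storage bay: 3O 2M; the lab module: 3O 2M)
8. 1 mutineer ← the storage bay.  (the storage bay: 3O 3M; the lab module: 3O 1M)
9. 2 mutineers → the lab module.  (the storage bay: 3O 1M; the lab module: 3O 3M)
10. 1 mutineer ← the storage bay.  (the storage bay: 3O 2M; the lab module: 3O 2M)
11. 1 officer and 1 mutineer → the lab module.  (the storage bay: 2O 1M; the lab module: 4O 3M)
12. 1 mutineer ← the storage bay.  (the storage bay: 2O 2M; the lab module: 4O 2M)
13. 2 mutineers → the lab module.  (the storage bay: 2O 0M; the lab module: 4O 4M)
14. 1 mutineer ← the storage bay.  (the storage bay: 2O 1M; the lab module: 4O 3M)
15. 1 officer and 1 mutineer → the lab module.  (the storage bay: 1O 0M; the lab module: 5O 4M)
16. 1 mutineer ← the storage bay.  (the storage bay: 1O 1M; the lab module: 5O 3M)
17. 1 officer and 1 mutineer → the lab module.  (the storage bay: 0O 0M; the lab module: 6O 4M)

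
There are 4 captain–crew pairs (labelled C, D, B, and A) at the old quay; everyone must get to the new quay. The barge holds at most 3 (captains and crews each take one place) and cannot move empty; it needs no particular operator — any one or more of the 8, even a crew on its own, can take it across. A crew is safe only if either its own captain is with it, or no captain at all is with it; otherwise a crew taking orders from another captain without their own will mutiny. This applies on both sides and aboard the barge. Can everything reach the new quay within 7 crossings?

No

Counting alone: each trip to the new quay takes at most 3 across and each return brings at least 1 back, so after t trips out (and t−1 returns) at most 3t − (t−1) of the 8 are across; that first reaches 8 at t = 4, so at least 7 crossings are needed.
The safety rule pushes this higher. Following every safe sequence of crossings, the most of the 8 that can be at the new quay as the barge arrives there on crossing 7 is 7 — never all 8.
So the move cannot be finished within 7 crossings. (The shortest complete plan takes 9:)
1. captain C and crew C cross → the new quay.
2. captain C crosses ← the old quay.
3. captain C, captain D, and crew D cross → the new quay.
4. captain C and crew C cross ← the old quay.
5. captain A, captain B, and captain C cross → the new quay.
6. crew D crosses ← the old quay.
7. crew C and crew D cross → the new quay.
8. crew C crosses ← the old quay.
9. crew A, crew B, and crew C cross → the new quay.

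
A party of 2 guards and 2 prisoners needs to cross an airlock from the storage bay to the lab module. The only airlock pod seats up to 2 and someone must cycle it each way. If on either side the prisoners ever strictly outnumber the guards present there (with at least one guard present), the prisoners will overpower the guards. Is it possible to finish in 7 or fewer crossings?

Yes — this plan uses 5 crossings (≤ 7):
1. 2 prisoners → the lab module.  (the storage bay: 2G 0P; the lab module: 0G 2P)
2. 1 prisoner ← the storage bay.  (the storage bay: 2G 1P; the lab module: 0G 1P)
3. 2 guards → the lab module.  (the storage bay: 0G 1P; the lab module: 2G 1P)
4. 1 prisoner ← the storage bay.  (the storage bay: 0G 2P; the lab module: 2G 0P)
5. 2 prisoners → the lab module.  (the storage bay: 0G 0P; the lab module: 2G 2P)

Yes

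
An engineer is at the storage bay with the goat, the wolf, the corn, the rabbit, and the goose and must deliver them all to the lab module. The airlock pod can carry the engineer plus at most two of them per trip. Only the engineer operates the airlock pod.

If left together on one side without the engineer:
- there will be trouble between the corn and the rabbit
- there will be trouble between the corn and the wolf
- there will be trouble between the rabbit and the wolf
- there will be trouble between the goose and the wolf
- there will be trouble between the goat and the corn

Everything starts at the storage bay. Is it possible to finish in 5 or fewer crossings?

No

Counting alone: the engineer can take at most 2 across per trip to the lab module, so moving all 5 needs at least 3 loaded trips out, with a return between consecutive ones — at least 5 crossings.
The safety rule pushes this higher. Following every safe sequence of crossings, the most of the 5 that can be at the lab module as the airlock pod arrives there on crossing 5 is 4 — never all 5.
So the move cannot be finished within 5 crossings. (The shortest complete plan takes 7:)
1. Engineer goes to the lab module with the corn and the wolf.
2. Engineer goes back to the storage bay with the wolf.
3. Engineer goes to the lab module with the goat and the wolf.
4. Engineer goes back to the storage bay with the corn.
5. Engineer goes to the lab module with the goose and the rabbit.
6. Engineer goes back to the storage bay with the wolf.
7. Engineer goes to the lab module with the corn and the wolf.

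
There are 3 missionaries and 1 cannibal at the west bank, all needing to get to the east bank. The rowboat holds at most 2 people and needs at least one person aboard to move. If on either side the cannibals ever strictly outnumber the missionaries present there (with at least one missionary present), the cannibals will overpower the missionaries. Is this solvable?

Yes

1. 1 missionary and 1 cannibal → the east bank.  (the west bank: 2M 0C; the east bank: 1M 1C)
2. 1 cannibal ← the west bank.  (the west bank: 2M 1C; the east bank: 1M 0C)
3. 1 missionary and 1 cannibal → the east bank.  (the west bank: 1M 0C; the east bank: 2M 1C)
4. 1 cannibal ← the west bank.  (the west bank: 1M 1C; the east bank: 2M 0C)
5. 1 missionary and 1 cannibal → the east bank.  (the west bank: 0M 0C; the east bank: 3M 1C)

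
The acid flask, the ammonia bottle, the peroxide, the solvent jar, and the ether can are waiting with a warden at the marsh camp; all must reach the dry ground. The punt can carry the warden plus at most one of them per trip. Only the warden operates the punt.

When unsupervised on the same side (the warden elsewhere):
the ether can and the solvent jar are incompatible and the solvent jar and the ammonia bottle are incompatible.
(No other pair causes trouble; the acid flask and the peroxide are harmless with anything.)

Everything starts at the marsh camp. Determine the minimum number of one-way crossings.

11

Counting alone: the warden can take at most 1 across per trip to the dry ground, so moving all 5 needs at least 5 loaded trips out, with a return between consecutive ones — at least 9 crossings.
The safety rule pushes this higher. Following every safe sequence of crossings, the most of the 5 that can be at the dry ground as the punt arrives there on crossing 9 is 4 — never all 5.
So no plan with fewer than 11 crossings exists, and this one achieves 11:
1. Warden goes to the dry ground with the solvent jar.
2. Warden goes back to the marsh camp alone.
3. Warden goes to the dry ground with the acid flask.
4. Warden goes back to the marsh camp alone.
5. Warden goes to the dry ground with the ammonia bottle.
6. Warden goes back to the marsh camp with the solvent jar.
7. Warden goes to the dry ground with the ether can.
8. Warden goes back to the marsh camp alone.
9. Warden goes to the dry ground with the peroxide.
10. Warden goes back to the marsh camp alone.
11. Warden goes to the dry ground with the solvent jar.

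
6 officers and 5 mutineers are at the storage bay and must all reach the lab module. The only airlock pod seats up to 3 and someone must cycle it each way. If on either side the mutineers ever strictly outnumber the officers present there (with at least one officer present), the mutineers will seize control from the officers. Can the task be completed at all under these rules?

Yes

1. 3 mutineers → the lab module.  (the storage bay: 6O 2M; the lab module: 0O 3M)
2. 1 mutineer ← the storage bay.  (the storage bay: 6O 3M; the lab module: 0O 2M)
3. 3 officers → the lab module.  (the storage bay: 3O 3M; the lab module: 3O 2M)
4. 1 officer ← the storage bay.  (the storage bay: 4O 3M; the lab module: 2O 2M)
5. 2 officers and 1 mutineer → the lab module.  (the storage bay: 2O 2M; the lab module: 4O 3M)
6. 1 officer ← the storage bay.  (the storage bay: 3O 2M; the lab module: 3O 3M)
7. 2 officers and 1 mutineer → the lab module.  (the storage bay: 1O 1M; the lab module: 5O 4M)
8. 1 officer ← the storage bay.  (the storage bay: 2O 1M; the lab module: 4O 4M)
9. 2 officers and 1 mutineer → the lab module.  (the storage bay: 0O 0M; the lab module: 6O 5M)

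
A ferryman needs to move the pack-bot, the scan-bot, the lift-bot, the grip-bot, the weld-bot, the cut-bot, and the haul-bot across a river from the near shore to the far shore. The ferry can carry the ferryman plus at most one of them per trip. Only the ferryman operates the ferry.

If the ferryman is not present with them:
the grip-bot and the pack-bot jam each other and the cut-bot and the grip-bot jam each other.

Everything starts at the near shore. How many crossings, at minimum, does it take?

15

Counting alone: the ferryman can take at most 1 across per trip to the far shore, so moving all 7 needs at least 7 loaded trips out, with a return between consecutive ones — at least 13 crossings.
The safety rule pushes this higher. Following every safe sequence of crossings, the most of the 7 that can be at the far shore as the ferry arrives there on crossing 13 is 6 — never all 7.
So no plan with fewer than 15 crossings exists, and this one achieves 15:
1. Ferryman goes to the far shore with the grip-bot.  [the near shore: the cut-bot, the haul-bot, the lift-bot, the pack-bot, the scan-bot, the weld-bot | the far shore: the grip-bot]
2. Ferryman goes back to the near shore alone.  [the near shore: the cut-bot, the haul-bot, the lift-bot, the pack-bot, the scan-bot, the weld-bot | the far shore: the grip-bot]
3. Ferryman goes to the far shore with the pack-bot.  [the near shore: the cut-bot, the haul-bot, the lift-bot, the scan-bot, the weld-bot | the far shore: the grip-bot, the pack-bot]
4. Ferryman goes back to the near shore with the grip-bot.  [the near shore: the cut-bot, the grip-bot, the haul-bot, the lift-bot, the scan-bot, the weld-bot | the far shore: the pack-bot]
5. Ferryman goes to the far shore with the cut-bot.  [the near shore: the grip-bot, the haul-bot, the lift-bot, the scan-bot, the weld-bot | the far shore: the cut-bot, the pack-bot]
6. Ferryman goes back to the near shore alone.  [the near shore: the grip-bot, the haul-bot, the lift-bot, the scan-bot, the weld-bot | the far shore: the cut-bot, the pack-bot]
7. Ferryman goes to the far shore with the scan-bot.  [the near shore: the grip-bot, the haul-bot, the lift-bot, the weld-bot | the far shore: the cut-bot, the pack-bot, the scan-bot]
8. Ferryman goes back to the near shore alone.  [the near shore: the grip-bot, the haul-bot, the lift-bot, the weld-bot | the far shore: the cut-bot, the pack-bot, the scan-bot]
9. Ferryman goes to the far shore with the lift-bot.  [the near shore: the grip-bot, the haul-bot, the weld-bot | the far shore: the cut-bot, the lift-bot, the pack-bot, the scan-bot]
10. Ferryman goes back to the near shore alone.  [the near shore: the grip-bot, the haul-bot, the weld-bot | the far shore: the cut-bot, the lift-bot, the pack-bot, the scan-bot]
11. Ferryman goes to the far shore with the weld-bot.  [the near shore: the grip-bot, the haul-bot | the far shore: the cut-bot, the lift-bot, the pack-bot, the scan-bot, the weld-bot]
12. Ferryman goes back to the near shore alone.  [the near shore: the grip-bot, the haul-bot | the far shore: the cut-bot, the lift-bot, the pack-bot, the scan-bot, the weld-bot]
13. Ferryman goes to the far shore with the haul-bot.  [the near shore: the grip-bot | the far shore: the cut-bot, the haul-bot, the lift-bot, the pack-bot, the scan-bot, the weld-bot]
14. Ferryman goes back to the near shore alone.  [the near shore: the grip-bot | the far shore: the cut-bot, the haul-bot, the lift-bot, the pack-bot, the scan-bot, the weld-bot]
15. Ferryman goes to the far shore with the grip-bot.  [the near shore: — | the far shore: the cut-bot, the grip-bot, the haul-bot, the lift-bot, the pack-bot, the scan-bot, the weld-bot]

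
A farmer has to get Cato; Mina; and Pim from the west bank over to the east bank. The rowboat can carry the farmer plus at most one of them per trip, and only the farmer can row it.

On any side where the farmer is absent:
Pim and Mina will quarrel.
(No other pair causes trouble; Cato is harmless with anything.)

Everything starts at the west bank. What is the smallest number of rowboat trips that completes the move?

Counting alone: the farmer can take at most 1 across per trip to the east bank, so moving all 3 needs at least 3 loaded trips out, with a return between consecutive ones — at least 5 crossings.
The plan below uses exactly 5 crossings, so it is optimal:
1. Farmer goes to the east bank with Mina.  [the west bank: Cato, Pim | the east bank: Mina]
2. Farmer goes back to the west bank alone.  [the west bank: Cato, Pim | the east bank: Mina]
3. Farmer goes to the east bank with Cato.  [the west bank: Pim | the east bank: Cato, Mina]
4. Farmer goes back to the west bank alone.  [the west bank: Pim | the east bank: Cato, Mina]
5. Farmer goes to the east bank with Pim.  [the west bank: — | the east bank: Cato, Mina, Pim]

5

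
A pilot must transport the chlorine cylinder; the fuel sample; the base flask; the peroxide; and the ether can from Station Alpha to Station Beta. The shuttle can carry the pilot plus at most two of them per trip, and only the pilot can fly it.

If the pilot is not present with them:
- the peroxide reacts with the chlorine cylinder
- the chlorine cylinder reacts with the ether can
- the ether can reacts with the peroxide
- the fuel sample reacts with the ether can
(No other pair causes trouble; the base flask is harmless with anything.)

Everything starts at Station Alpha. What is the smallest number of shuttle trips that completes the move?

7

Counting alone: the pilot can take at most 2 across per trip to Station Beta, so moving all 5 needs at least 3 loaded trips out, with a return between consecutive ones — at least 5 crossings.
The safety rule pushes this higher. Following every safe sequence of crossings, the most of the 5 that can be at Station Beta as the shuttle arrives there on crossing 5 is 4 — never all 5.
So no plan with fewer than 7 crossings exists, and this one achieves 7:
1. Pilot goes to Station Beta with the chlorine cylinder and the ether can.  [Station Alpha: the base flask, the fuel sample, the peroxide | Station Beta: the chlorine cylinder, the ether can]
2. Pilot goes back to Station Alpha with the chlorine cylinder.  [Station Alpha: the base flask, the chlorine cylinder, the fuel sample, the peroxide | Station Beta: the ether can]
3. Pilot goes to Station Beta with the chlorine cylinder and the fuel sample.  [Station Alpha: the base flask, the peroxide | Station Beta: the chlorine cylinder, the ether can, the fuel sample]
4. Pilot goes back to Station Alpha with the ether can.  [Station Alpha: the base flask, the ether can, the peroxide | Station Beta: the chlorine cylinder, the fuel sample]
5. Pilot goes to Station Beta with the base flask and the peroxide.  [Station Alpha: the ether can | Station Beta: the base flask, the chlorine cylinder, the fuel sample, the peroxide]
6. Pilot goes back to Station Alpha with the chlorine cylinder.  [Station Alpha: the chlorine cylinder, the ether can | Station Beta: the base flask, the fuel sample, the peroxide]
7. Pilot goes to Station Beta with the chlorine cylinder and the ether can.  [Station Alpha: — | Station Beta: the base flask, the chlorine cylinder, the ether can, the fuel sample, the peroxide]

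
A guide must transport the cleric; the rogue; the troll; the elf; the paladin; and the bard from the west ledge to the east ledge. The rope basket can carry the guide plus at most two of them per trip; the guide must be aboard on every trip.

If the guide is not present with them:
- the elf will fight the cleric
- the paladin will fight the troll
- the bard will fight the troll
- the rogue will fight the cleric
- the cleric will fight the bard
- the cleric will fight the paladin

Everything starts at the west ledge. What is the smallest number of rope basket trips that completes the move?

Counting alone: the guide can take at most 2 across per trip to the east ledge, so moving all 6 needs at least 3 loaded trips out, with a return between consecutive ones — at least 5 crossings.
The safety rule pushes this higher. Following every safe sequence of crossings, the most of the 6 that can be at the east ledge as the rope basket arrives there on crossing 5 is 5 — never all 6.
So no plan with fewer than 7 crossings exists, and this one achieves 7:
1. Guide goes to the east ledge with the cleric and the troll.  [the west ledge: the bard, the elf, the paladin, the rogue | the east ledge: the cleric, the troll]
2. Guide goes back to the west ledge alone.  [the west ledge: the bard, the elf, the paladin, the rogue | the east ledge: the cleric, the troll]
3. Guide goes to the east ledge with the elf and the rogue.  [the west ledge: the bard, the paladin | the east ledge: the cleric, the elf, the rogue, the troll]
4. Guide goes back to the west ledge with the cleric.  [the west ledge: the bard, the cleric, the paladin | the east ledge: the elf, the rogue, the troll]
5. Guide goes to the east ledge with the bard and the paladin.  [the west ledge: the cleric | the east ledge: the bard, the elf, the paladin, the rogue, the troll]
6. Guide goes back to the west ledge with the troll.  [the west ledge: the cleric, the troll | the east ledge: the bard, the elf, the paladin, the rogue]
7. Guide goes to the east ledge with the cleric and the troll.  [the west ledge: — | the east ledge: the bard, the cleric, the elf, the paladin, the rogue, the troll]

7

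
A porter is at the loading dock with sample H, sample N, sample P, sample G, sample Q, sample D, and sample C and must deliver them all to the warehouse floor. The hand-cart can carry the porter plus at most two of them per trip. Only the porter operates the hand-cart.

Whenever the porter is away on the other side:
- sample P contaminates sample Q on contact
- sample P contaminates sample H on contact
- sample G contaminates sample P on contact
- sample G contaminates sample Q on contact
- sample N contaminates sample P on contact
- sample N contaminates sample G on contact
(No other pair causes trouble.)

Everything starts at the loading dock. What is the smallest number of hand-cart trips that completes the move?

11

Counting alone: the porter can take at most 2 across per trip to the warehouse floor, so moving all 7 needs at least 4 loaded trips out, with a return between consecutive ones — at least 7 crossings.
The safety rule pushes this higher. Following every safe sequence of crossings, the most of the 7 that can be at the warehouse floor as the hand-cart arrives there on crossings 7, 9 is 5, 6 respectively — never all 7.
So no plan with fewer than 11 crossings exists, and this one achieves 11:
1. Porter goes to the warehouse floor with sample G and sample P.  [the loading dock: sample C, sample D, sample H, sample N, sample Q | the warehouse floor: sample G, sample P]
2. Porter goes back to the loading dock with sample P.  [the loading dock: sample C, sample D, sample H, sample N, sample P, sample Q | the warehouse floor: sample G]
3. Porter goes to the warehouse floor with sample H and sample P.  [the loading dock: sample C, sample D, sample N, sample Q | the warehouse floor: sample G, sample H, sample P]
4. Porter goes back to the loading dock with sample P.  [the loading dock: sample C, sample D, sample N, sample P, sample Q | the warehouse floor: sample G, sample H]
5. Porter goes to the warehouse floor with sample N and sample Q.  [the loading dock: sample C, sample D, sample P | the warehouse floor: sample G, sample H, sample N, sample Q]
6. Porter goes back to the loading dock with sample G.  [the loading dock: sample C, sample D, sample G, sample P | the warehouse floor: sample H, sample N, sample Q]
7. Porter goes to the warehouse floor with sample D and sample P.  [the loading dock: sample C, sample G | the warehouse floor: sample D, sample H, sample N, sample P, sample Q]
8. Porter goes back to the loading dock with sample P.  [the loading dock: sample C, sample G, sample P | the warehouse floor: sample D, sample H, sample N, sample Q]
9. Porter goes to the warehouse floor with sample C and sample P.  [the loading dock: sample G | the warehouse floor: sample C, sample D, sample H, sample N, sample P, sample Q]
10. Porter goes back to the loading dock with sample P.  [the loading dock: sample G, sample P | the warehouse floor: sample C, sample D, sample H, sample N, sample Q]
11. Porter goes to the warehouse floor with sample G and sample P.  [the loading dock: — | the warehouse floor: sample C, sample D, sample G, sample H, sample N, sample P, sample Q]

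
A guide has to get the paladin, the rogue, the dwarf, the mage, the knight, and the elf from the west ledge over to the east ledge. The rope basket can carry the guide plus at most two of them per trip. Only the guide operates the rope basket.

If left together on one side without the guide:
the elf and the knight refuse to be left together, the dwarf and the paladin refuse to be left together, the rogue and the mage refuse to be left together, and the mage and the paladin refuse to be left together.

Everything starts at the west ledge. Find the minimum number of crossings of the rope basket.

impossible

Whatever the first load, the items left behind include a forbidden pair without the guide. No opening move is safe, so no plan exists.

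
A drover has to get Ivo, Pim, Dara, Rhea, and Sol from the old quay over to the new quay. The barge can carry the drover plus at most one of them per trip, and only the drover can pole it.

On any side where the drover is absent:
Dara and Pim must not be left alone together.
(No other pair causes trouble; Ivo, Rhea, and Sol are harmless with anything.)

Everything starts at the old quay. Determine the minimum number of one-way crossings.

9

Counting alone: the drover can take at most 1 across per trip to the new quay, so moving all 5 needs at least 5 loaded trips out, with a return between consecutive ones — at least 9 crossings.
The plan below uses exactly 9 crossings, so it is optimal:
1. Drover goes to the new quay with Pim.  [the old quay: Dara, Ivo, Rhea, Sol | the new quay: Pim]
2. Drover goes back to the old quay alone.  [the old quay: Dara, Ivo, Rhea, Sol | the new quay: Pim]
3. Drover goes to the new quay with Ivo.  [the old quay: Dara, Rhea, Sol | the new quay: Ivo, Pim]
4. Drover goes back to the old quay alone.  [the old quay: Dara, Rhea, Sol | the new quay: Ivo, Pim]
5. Drover goes to the new quay with Rhea.  [the old quay: Dara, Sol | the new quay: Ivo, Pim, Rhea]
6. Drover goes back to the old quay alone.  [the old quay: Dara, Sol | the new quay: Ivo, Pim, Rhea]
7. Drover goes to the new quay with Sol.  [the old quay: Dara | the new quay: Ivo, Pim, Rhea, Sol]
8. Drover goes back to the old quay alone.  [the old quay: Dara | the new quay: Ivo, Pim, Rhea, Sol]
9. Drover goes to the new quay with Dara.  [the old quay: — | the new quay: Dara, Ivo, Pim, Rhea, Sol]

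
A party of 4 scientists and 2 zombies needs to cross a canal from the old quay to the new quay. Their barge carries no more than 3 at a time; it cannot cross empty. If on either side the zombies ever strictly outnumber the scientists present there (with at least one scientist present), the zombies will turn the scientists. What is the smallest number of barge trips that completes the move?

Counting alone: each trip to the new quay takes at most 3 across and each return brings at least 1 back, so after t trips out (and t−1 returns) at most 3t − (t−1) of the 6 are across; that first reaches 6 at t = 3, so at least 5 crossings are needed.
The plan below uses exactly 5 crossings, so it is optimal:
1. 2 zombies → the new quay.  (the old quay: 4S 0Z; the new quay: 0S 2Z)
2. 1 zombie ← the old quay.  (the old quay: 4S 1Z; the new quay: 0S 1Z)
3. 2 scientists and 1 zombie → the new quay.  (the old quay: 2S 0Z; the new quay: 2S 2Z)
4. 1 zombie ← the old quay.  (the old quay: 2S 1Z; the new quay: 2S 1Z)
5. 2 scientists and 1 zombie → the new quay.  (the old quay: 0S 0Z; the new quay: 4S 2Z)

5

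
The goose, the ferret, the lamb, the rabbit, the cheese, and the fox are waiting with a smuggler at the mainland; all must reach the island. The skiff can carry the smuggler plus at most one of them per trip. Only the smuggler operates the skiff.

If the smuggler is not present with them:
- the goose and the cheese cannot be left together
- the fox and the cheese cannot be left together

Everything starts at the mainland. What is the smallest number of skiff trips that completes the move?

13

Counting alone: the smuggler can take at most 1 across per trip to the island, so moving all 6 needs at least 6 loaded trips out, with a return between consecutive ones — at least 11 crossings.
The safety rule pushes this higher. Following every safe sequence of crossings, the most of the 6 that can be at the island as the skiff arrives there on crossing 11 is 5 — never all 6.
So no plan with fewer than 13 crossings exists, and this one achieves 13:
1. Smuggler goes to the island with the cheese.
2. Smuggler goes back to the mainland alone.
3. Smuggler goes to the island with the goose.
4. Smuggler goes back to the mainland with the cheese.
5. Smuggler goes to the island with the fox.
6. Smuggler goes back to the mainland alone.
7. Smuggler goes to the island with the ferret.
8. Smuggler goes back to the mainland alone.
9. Smuggler goes to the island with the lamb.
10. Smuggler goes back to the mainland alone.
11. Smuggler goes to the island with the rabbit.
12. Smuggler goes back to the mainland alone.
13. Smuggler goes to the island with the cheese.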